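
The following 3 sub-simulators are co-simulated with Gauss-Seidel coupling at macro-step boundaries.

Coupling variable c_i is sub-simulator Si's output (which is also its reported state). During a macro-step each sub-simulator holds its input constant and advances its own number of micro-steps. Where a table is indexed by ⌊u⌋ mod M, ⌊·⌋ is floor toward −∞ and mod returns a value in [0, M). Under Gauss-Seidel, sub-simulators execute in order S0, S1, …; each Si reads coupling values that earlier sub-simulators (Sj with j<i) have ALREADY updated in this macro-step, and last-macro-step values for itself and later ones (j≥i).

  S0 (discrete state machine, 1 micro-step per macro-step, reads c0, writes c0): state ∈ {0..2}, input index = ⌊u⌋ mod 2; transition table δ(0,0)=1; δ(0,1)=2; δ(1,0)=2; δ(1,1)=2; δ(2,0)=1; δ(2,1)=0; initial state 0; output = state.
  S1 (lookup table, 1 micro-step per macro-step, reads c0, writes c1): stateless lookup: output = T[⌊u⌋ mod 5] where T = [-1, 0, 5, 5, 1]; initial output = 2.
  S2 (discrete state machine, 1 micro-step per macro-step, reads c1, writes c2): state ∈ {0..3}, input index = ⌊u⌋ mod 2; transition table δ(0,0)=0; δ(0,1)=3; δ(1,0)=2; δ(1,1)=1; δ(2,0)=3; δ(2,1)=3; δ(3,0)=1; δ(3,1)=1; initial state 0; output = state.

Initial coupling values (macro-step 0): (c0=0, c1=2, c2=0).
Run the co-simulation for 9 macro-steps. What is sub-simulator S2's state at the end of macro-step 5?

macro 1: S0 reads c0=0 → after 1×micro: 1; S1 reads c0=1 → after 1×micro: 0; S2 reads c1=0 → after 1×micro: 0 ⇒ (c0=1, c1=0, c2=0)
macro 2: S0 reads c0=1 → after 1×micro: 2; S1 reads c0=2 → after 1×micro: 5; S2 reads c1=5 → after 1×micro: 3 ⇒ (c0=2, c1=5, c2=3)
macro 3: S0 reads c0=2 → after 1×micro: 1; S1 reads c0=1 → after 1×micro: 0; S2 reads c1=0 → after 1×micro: 1 ⇒ (c0=1, c1=0, c2=1)
macro 4: S0 reads c0=1 → after 1×micro: 2; S1 reads c0=2 → after 1×micro: 5; S2 reads c1=5 → after 1×micro: 1 ⇒ (c0=2, c1=5, c2=1)
macro 5: S0 reads c0=2 → after 1×micro: 1; S1 reads c0=1 → after 1×micro: 0; S2 reads c1=0 → after 1×micro: 2 ⇒ (c0=1, c1=0, c2=2)
macro 6: S0 reads c0=1 → after 1×micro: 2; S1 reads c0=2 → after 1×micro: 5; S2 reads c1=5 → after 1×micro: 3 ⇒ (c0=2, c1=5, c2=3)
macro 7: S0 reads c0=2 → after 1×micro: 1; S1 reads c0=1 → after 1×micro: 0; S2 reads c1=0 → after 1×micro: 1 ⇒ (c0=1, c1=0, c2=1)
macro 8: S0 reads c0=1 → after 1×micro: 2; S1 reads c0=2 → after 1×micro: 5; S2 reads c1=5 → after 1×micro: 1 ⇒ (c0=2, c1=5, c2=1)
macro 9: S0 reads c0=2 → after 1×micro: 1; S1 reads c0=1 → after 1×micro: 0; S2 reads c1=0 → after 1×micro: 2 ⇒ (c0=1, c1=0, c2=2)

S2 state at macro-step 5 = 2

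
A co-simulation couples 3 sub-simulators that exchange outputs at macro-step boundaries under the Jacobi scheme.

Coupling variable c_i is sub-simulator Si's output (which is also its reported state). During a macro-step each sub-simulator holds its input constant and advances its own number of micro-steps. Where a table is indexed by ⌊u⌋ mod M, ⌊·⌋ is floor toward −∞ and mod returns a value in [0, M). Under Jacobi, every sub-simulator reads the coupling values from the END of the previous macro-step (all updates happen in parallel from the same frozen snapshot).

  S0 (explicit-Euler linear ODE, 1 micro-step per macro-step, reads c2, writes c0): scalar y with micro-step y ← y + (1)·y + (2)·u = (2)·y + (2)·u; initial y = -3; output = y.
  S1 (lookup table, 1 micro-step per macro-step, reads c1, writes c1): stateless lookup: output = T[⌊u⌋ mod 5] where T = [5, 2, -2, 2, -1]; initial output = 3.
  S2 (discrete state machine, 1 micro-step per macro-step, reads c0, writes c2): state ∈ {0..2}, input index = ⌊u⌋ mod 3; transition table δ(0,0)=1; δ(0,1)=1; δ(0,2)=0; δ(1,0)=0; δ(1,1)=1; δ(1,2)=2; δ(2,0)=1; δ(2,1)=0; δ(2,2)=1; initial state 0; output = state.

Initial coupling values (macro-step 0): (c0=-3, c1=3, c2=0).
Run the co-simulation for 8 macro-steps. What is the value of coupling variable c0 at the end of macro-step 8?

c0 at macro-step 8 = -602

macro 1: S0 reads c2=0 → after 1×micro: -6; S1 reads c1=3 → after 1×micro: 2; S2 reads c0=-3 → after 1×micro: 1 ⇒ (c0=-6, c1=2, c2=1)
macro 2: S0 reads c2=1 → after 1×micro: -10; S1 reads c1=2 → after 1×micro: -2; S2 reads c0=-6 → after 1×micro: 0 ⇒ (c0=-10, c1=-2, c2=0)
macro 3: S0 reads c2=0 → after 1×micro: -20; S1 reads c1=-2 → after 1×micro: 2; S2 reads c0=-10 → after 1×micro: 0 ⇒ (c0=-20, c1=2, c2=0)
macro 4: S0 reads c2=0 → after 1×micro: -40; S1 reads c1=2 → after 1×micro: -2; S2 reads c0=-20 → after 1×micro: 1 ⇒ (c0=-40, c1=-2, c2=1)
macro 5: S0 reads c2=1 → after 1×micro: -78; S1 reads c1=-2 → after 1×micro: 2; S2 reads c0=-40 → after 1×micro: 2 ⇒ (c0=-78, c1=2, c2=2)
macro 6: S0 reads c2=2 → after 1×micro: -152; S1 reads c1=2 → after 1×micro: -2; S2 reads c0=-78 → after 1×micro: 1 ⇒ (c0=-152, c1=-2, c2=1)
macro 7: S0 reads c2=1 → after 1×micro: -302; S1 reads c1=-2 → after 1×micro: 2; S2 reads c0=-152 → after 1×micro: 1 ⇒ (c0=-302, c1=2, c2=1)
macro 8: S0 reads c2=1 → after 1×micro: -602; S1 reads c1=2 → after 1×micro: -2; S2 reads c0=-302 → after 1×micro: 1 ⇒ (c0=-602, c1=-2, c2=1)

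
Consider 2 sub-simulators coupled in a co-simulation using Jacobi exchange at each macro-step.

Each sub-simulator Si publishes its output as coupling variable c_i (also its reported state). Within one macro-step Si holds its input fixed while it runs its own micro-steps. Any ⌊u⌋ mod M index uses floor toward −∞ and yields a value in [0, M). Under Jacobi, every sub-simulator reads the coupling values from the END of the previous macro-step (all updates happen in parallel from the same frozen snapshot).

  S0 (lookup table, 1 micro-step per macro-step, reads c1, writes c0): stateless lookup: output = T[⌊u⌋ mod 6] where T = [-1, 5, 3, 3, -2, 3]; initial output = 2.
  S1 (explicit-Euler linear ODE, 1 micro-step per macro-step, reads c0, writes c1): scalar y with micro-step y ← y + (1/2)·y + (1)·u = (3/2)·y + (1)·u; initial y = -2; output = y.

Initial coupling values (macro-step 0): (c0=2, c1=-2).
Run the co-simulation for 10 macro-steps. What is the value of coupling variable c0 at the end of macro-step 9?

macro 1: S0 reads c1=-2 → after 1×micro: -2; S1 reads c0=2 → after 1×micro: -1 ⇒ (c0=-2, c1=-1)
macro 2: S0 reads c1=-1 → after 1×micro: 3; S1 reads c0=-2 → after 1×micro: -7/2 ⇒ (c0=3, c1=-7/2)
macro 3: S0 reads c1=-7/2 → after 1×micro: 3; S1 reads c0=3 → after 1×micro: -9/4 ⇒ (c0=3, c1=-9/4)
macro 4: S0 reads c1=-9/4 → after 1×micro: 3; S1 reads c0=3 → after 1×micro: -3/8 ⇒ (c0=3, c1=-3/8)
macro 5: S0 reads c1=-3/8 → after 1×micro: 3; S1 reads c0=3 → after 1×micro: 39/16 ⇒ (c0=3, c1=39/16)
macro 6: S0 reads c1=39/16 → after 1×micro: 3; S1 reads c0=3 → after 1×micro: 213/32 ⇒ (c0=3, c1=213/32)
macro 7: S0 reads c1=213/32 → after 1×micro: -1; S1 reads c0=3 → after 1×micro: 831/64 ⇒ (c0=-1, c1=831/64)
macro 8: S0 reads c1=831/64 → after 1×micro: -1; S1 reads c0=-1 → after 1×micro: 2365/128 ⇒ (c0=-1, c1=2365/128)
macro 9: S0 reads c1=2365/128 → after 1×micro: -1; S1 reads c0=-1 → after 1×micro: 6839/256 ⇒ (c0=-1, c1=6839/256)
macro 10: S0 reads c1=6839/256 → after 1×micro: 3; S1 reads c0=-1 → after 1×micro: 20005/512 ⇒ (c0=3, c1=20005/512)

c0 at macro-step 9 = -1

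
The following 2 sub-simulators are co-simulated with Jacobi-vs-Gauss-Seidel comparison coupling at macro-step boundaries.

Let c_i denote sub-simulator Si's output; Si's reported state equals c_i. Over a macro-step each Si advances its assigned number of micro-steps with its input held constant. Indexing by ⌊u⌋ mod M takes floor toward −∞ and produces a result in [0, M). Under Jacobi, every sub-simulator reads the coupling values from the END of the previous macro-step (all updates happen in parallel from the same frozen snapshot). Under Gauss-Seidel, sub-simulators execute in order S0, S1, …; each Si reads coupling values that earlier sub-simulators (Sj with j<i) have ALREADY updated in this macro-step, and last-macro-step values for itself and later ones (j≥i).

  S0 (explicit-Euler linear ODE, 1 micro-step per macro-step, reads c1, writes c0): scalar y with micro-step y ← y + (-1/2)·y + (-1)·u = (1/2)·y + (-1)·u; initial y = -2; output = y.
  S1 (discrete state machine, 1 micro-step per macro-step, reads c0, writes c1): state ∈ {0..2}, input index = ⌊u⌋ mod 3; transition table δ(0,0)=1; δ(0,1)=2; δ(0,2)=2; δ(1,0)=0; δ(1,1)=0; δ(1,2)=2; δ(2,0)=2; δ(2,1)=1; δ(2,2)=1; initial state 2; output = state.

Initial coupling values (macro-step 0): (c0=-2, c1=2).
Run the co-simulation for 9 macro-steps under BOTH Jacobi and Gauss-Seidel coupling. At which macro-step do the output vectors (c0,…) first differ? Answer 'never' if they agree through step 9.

[Jacobi] macro 1: S0 reads c1=2 → after 1×micro: -3; S1 reads c0=-2 → after 1×micro: 1 ⇒ (c0=-3, c1=1)
[Jacobi] macro 2: S0 reads c1=1 → after 1×micro: -5/2; S1 reads c0=-3 → after 1×micro: 0 ⇒ (c0=-5/2, c1=0)
[Jacobi] macro 3: S0 reads c1=0 → after 1×micro: -5/4; S1 reads c0=-5/2 → after 1×micro: 1 ⇒ (c0=-5/4, c1=1)
[Jacobi] macro 4: S0 reads c1=1 → after 1×micro: -13/8; S1 reads c0=-5/4 → after 1×micro: 0 ⇒ (c0=-13/8, c1=0)
[Jacobi] macro 5: S0 reads c1=0 → after 1×micro: -13/16; S1 reads c0=-13/8 → after 1×micro: 2 ⇒ (c0=-13/16, c1=2)
[Jacobi] macro 6: S0 reads c1=2 → after 1×micro: -77/32; S1 reads c0=-13/16 → after 1×micro: 1 ⇒ (c0=-77/32, c1=1)
[Jacobi] macro 7: S0 reads c1=1 → after 1×micro: -141/64; S1 reads c0=-77/32 → after 1×micro: 0 ⇒ (c0=-141/64, c1=0)
[Jacobi] macro 8: S0 reads c1=0 → after 1×micro: -141/128; S1 reads c0=-141/64 → after 1×micro: 1 ⇒ (c0=-141/128, c1=1)
[Jacobi] macro 9: S0 reads c1=1 → after 1×micro: -397/256; S1 reads c0=-141/128 → after 1×micro: 0 ⇒ (c0=-397/256, c1=0)
[Gauss-Seidel] macro 1: S0 reads c1=2 → after 1×micro: -3; S1 reads c0=-3 → after 1×micro: 2 ⇒ (c0=-3, c1=2)
[Gauss-Seidel] macro 2: S0 reads c1=2 → after 1×micro: -7/2; S1 reads c0=-7/2 → after 1×micro: 1 ⇒ (c0=-7/2, c1=1)
[Gauss-Seidel] macro 3: S0 reads c1=1 → after 1×micro: -11/4; S1 reads c0=-11/4 → after 1×micro: 0 ⇒ (c0=-11/4, c1=0)
[Gauss-Seidel] macro 4: S0 reads c1=0 → after 1×micro: -11/8; S1 reads c0=-11/8 → after 1×micro: 2 ⇒ (c0=-11/8, c1=2)
[Gauss-Seidel] macro 5: S0 reads c1=2 → after 1×micro: -43/16; S1 reads c0=-43/16 → after 1×micro: 2 ⇒ (c0=-43/16, c1=2)
[Gauss-Seidel] macro 6: S0 reads c1=2 → after 1×micro: -107/32; S1 reads c0=-107/32 → after 1×micro: 1 ⇒ (c0=-107/32, c1=1)
[Gauss-Seidel] macro 7: S0 reads c1=1 → after 1×micro: -171/64; S1 reads c0=-171/64 → after 1×micro: 0 ⇒ (c0=-171/64, c1=0)
[Gauss-Seidel] macro 8: S0 reads c1=0 → after 1×micro: -171/128; S1 reads c0=-171/128 → after 1×micro: 2 ⇒ (c0=-171/128, c1=2)
[Gauss-Seidel] macro 9: S0 reads c1=2 → after 1×micro: -683/256; S1 reads c0=-683/256 → after 1×micro: 2 ⇒ (c0=-683/256, c1=2)

first divergence at macro-step: 1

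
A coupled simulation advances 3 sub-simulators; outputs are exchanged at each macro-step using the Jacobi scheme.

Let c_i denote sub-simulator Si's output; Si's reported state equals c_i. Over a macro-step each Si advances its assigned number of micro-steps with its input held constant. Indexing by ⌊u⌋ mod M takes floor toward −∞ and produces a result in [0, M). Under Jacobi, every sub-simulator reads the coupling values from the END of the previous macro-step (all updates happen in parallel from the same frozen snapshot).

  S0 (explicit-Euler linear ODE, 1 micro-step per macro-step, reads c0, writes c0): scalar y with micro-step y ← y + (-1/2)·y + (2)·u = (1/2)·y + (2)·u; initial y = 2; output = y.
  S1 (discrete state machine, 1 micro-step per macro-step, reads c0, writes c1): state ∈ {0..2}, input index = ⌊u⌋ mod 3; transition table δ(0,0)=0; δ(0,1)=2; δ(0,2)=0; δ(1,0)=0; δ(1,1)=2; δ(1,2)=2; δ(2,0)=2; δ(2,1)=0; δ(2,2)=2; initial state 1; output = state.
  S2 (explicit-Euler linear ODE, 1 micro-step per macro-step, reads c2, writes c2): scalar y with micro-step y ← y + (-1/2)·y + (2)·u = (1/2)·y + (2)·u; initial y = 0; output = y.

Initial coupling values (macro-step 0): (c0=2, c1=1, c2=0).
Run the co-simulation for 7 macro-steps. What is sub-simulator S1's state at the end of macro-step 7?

macro 1: S0 reads c0=2 → after 1×micro: 5; S1 reads c0=2 → after 1×micro: 2; S2 reads c2=0 → after 1×micro: 0 ⇒ (c0=5, c1=2, c2=0)
macro 2: S0 reads c0=5 → after 1×micro: 25/2; S1 reads c0=5 → after 1×micro: 2; S2 reads c2=0 → after 1×micro: 0 ⇒ (c0=25/2, c1=2, c2=0)
macro 3: S0 reads c0=25/2 → after 1×micro: 125/4; S1 reads c0=25/2 → after 1×micro: 2; S2 reads c2=0 → after 1×micro: 0 ⇒ (c0=125/4, c1=2, c2=0)
macro 4: S0 reads c0=125/4 → after 1×micro: 625/8; S1 reads c0=125/4 → after 1×micro: 0; S2 reads c2=0 → after 1×micro: 0 ⇒ (c0=625/8, c1=0, c2=0)
macro 5: S0 reads c0=625/8 → after 1×micro: 3125/16; S1 reads c0=625/8 → after 1×micro: 0; S2 reads c2=0 → after 1×micro: 0 ⇒ (c0=3125/16, c1=0, c2=0)
macro 6: S0 reads c0=3125/16 → after 1×micro: 15625/32; S1 reads c0=3125/16 → after 1×micro: 0; S2 reads c2=0 → after 1×micro: 0 ⇒ (c0=15625/32, c1=0, c2=0)
macro 7: S0 reads c0=15625/32 → after 1×micro: 78125/64; S1 reads c0=15625/32 → after 1×micro: 0; S2 reads c2=0 → after 1×micro: 0 ⇒ (c0=78125/64, c1=0, c2=0)

S1 state at macro-step 7 = 0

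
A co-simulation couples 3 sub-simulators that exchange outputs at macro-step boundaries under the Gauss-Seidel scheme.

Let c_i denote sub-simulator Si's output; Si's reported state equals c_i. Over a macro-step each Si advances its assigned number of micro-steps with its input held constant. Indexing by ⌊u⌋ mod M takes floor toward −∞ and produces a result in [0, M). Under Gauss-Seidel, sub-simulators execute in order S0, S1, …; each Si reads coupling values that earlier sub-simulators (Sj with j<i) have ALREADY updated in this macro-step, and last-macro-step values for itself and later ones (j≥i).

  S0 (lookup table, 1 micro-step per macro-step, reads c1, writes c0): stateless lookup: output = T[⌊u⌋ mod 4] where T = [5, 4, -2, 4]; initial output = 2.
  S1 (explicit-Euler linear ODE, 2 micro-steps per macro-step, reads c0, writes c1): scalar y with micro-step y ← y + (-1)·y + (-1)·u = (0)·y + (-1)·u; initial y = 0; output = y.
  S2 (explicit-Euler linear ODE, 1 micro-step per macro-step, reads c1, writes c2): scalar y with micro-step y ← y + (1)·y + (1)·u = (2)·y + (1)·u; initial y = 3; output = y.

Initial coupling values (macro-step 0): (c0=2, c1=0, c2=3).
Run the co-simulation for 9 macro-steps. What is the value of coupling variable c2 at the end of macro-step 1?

c2 at macro-step 1 = 1

macro 1: S0 reads c1=0 → after 1×micro: 5; S1 reads c0=5 → after 2×micro: -5; S2 reads c1=-5 → after 1×micro: 1 ⇒ (c0=5, c1=-5, c2=1)
macro 2: S0 reads c1=-5 → after 1×micro: 4; S1 reads c0=4 → after 2×micro: -4; S2 reads c1=-4 → after 1×micro: -2 ⇒ (c0=4, c1=-4, c2=-2)
macro 3: S0 reads c1=-4 → after 1×micro: 5; S1 reads c0=5 → after 2×micro: -5; S2 reads c1=-5 → after 1×micro: -9 ⇒ (c0=5, c1=-5, c2=-9)
macro 4: S0 reads c1=-5 → after 1×micro: 4; S1 reads c0=4 → after 2×micro: -4; S2 reads c1=-4 → after 1×micro: -22 ⇒ (c0=4, c1=-4, c2=-22)
macro 5: S0 reads c1=-4 → after 1×micro: 5; S1 reads c0=5 → after 2×micro: -5; S2 reads c1=-5 → after 1×micro: -49 ⇒ (c0=5, c1=-5, c2=-49)
macro 6: S0 reads c1=-5 → after 1×micro: 4; S1 reads c0=4 → after 2×micro: -4; S2 reads c1=-4 → after 1×micro: -102 ⇒ (c0=4, c1=-4, c2=-102)
macro 7: S0 reads c1=-4 → after 1×micro: 5; S1 reads c0=5 → after 2×micro: -5; S2 reads c1=-5 → after 1×micro: -209 ⇒ (c0=5, c1=-5, c2=-209)
macro 8: S0 reads c1=-5 → after 1×micro: 4; S1 reads c0=4 → after 2×micro: -4; S2 reads c1=-4 → after 1×micro: -422 ⇒ (c0=4, c1=-4, c2=-422)
macro 9: S0 reads c1=-4 → after 1×micro: 5; S1 reads c0=5 → after 2×micro: -5; S2 reads c1=-5 → after 1×micro: -849 ⇒ (c0=5, c1=-5, c2=-849)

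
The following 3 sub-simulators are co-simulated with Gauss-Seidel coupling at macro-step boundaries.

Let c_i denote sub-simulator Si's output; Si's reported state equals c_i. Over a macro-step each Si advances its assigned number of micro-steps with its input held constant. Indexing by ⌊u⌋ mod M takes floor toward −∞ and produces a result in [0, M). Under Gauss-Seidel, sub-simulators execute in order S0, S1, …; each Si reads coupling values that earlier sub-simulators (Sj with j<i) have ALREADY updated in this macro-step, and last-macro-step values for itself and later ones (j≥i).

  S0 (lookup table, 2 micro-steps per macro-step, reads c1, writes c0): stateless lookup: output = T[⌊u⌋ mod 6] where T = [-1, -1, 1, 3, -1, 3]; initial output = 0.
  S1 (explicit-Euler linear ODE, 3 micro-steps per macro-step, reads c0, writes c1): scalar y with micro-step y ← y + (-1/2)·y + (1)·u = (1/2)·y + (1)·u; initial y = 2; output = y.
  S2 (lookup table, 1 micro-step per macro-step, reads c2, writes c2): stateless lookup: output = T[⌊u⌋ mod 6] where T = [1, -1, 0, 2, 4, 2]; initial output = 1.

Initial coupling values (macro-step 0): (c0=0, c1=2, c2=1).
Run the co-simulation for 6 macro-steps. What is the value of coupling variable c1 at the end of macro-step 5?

c1 at macro-step 5 = 2

macro 1: S0 reads c1=2 → after 2×micro: 1; S1 reads c0=1 → after 3×micro: 2; S2 reads c2=1 → after 1×micro: -1 ⇒ (c0=1, c1=2, c2=-1)
macro 2: S0 reads c1=2 → after 2×micro: 1; S1 reads c0=1 → after 3×micro: 2; S2 reads c2=-1 → after 1×micro: 2 ⇒ (c0=1, c1=2, c2=2)
macro 3: S0 reads c1=2 → after 2×micro: 1; S1 reads c0=1 → after 3×micro: 2; S2 reads c2=2 → after 1×micro: 0 ⇒ (c0=1, c1=2, c2=0)
macro 4: S0 reads c1=2 → after 2×micro: 1; S1 reads c0=1 → after 3×micro: 2; S2 reads c2=0 → after 1×micro: 1 ⇒ (c0=1, c1=2, c2=1)
macro 5: S0 reads c1=2 → after 2×micro: 1; S1 reads c0=1 → after 3×micro: 2; S2 reads c2=1 → after 1×micro: -1 ⇒ (c0=1, c1=2, c2=-1)
macro 6: S0 reads c1=2 → after 2×micro: 1; S1 reads c0=1 → after 3×micro: 2; S2 reads c2=-1 → after 1×micro: 2 ⇒ (c0=1, c1=2, c2=2)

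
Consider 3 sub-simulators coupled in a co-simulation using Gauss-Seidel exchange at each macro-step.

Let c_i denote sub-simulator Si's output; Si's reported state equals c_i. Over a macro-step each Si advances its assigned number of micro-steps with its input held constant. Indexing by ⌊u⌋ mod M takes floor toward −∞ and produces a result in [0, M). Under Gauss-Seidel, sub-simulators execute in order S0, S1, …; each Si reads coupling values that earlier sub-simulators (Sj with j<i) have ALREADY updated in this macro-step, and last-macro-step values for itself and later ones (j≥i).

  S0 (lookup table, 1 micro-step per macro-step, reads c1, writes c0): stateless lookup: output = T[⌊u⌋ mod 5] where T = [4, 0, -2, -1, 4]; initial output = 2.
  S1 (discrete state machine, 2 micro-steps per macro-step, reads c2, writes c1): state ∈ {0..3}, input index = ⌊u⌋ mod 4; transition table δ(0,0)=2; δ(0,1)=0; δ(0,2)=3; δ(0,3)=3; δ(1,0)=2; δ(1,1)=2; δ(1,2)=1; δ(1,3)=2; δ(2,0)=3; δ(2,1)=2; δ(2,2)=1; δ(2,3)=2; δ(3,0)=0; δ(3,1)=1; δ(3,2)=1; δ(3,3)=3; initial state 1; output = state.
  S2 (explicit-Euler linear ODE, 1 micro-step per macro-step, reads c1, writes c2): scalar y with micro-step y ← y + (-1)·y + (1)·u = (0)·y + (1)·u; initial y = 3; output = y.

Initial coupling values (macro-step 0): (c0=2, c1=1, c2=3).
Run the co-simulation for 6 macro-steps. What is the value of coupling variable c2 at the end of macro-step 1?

macro 1: S0 reads c1=1 → after 1×micro: 0; S1 reads c2=3 → after 2×micro: 2; S2 reads c1=2 → after 1×micro: 2 ⇒ (c0=0, c1=2, c2=2)
macro 2: S0 reads c1=2 → after 1×micro: -2; S1 reads c2=2 → after 2×micro: 1; S2 reads c1=1 → after 1×micro: 1 ⇒ (c0=-2, c1=1, c2=1)
macro 3: S0 reads c1=1 → after 1×micro: 0; S1 reads c2=1 → after 2×micro: 2; S2 reads c1=2 → after 1×micro: 2 ⇒ (c0=0, c1=2, c2=2)
macro 4: S0 reads c1=2 → after 1×micro: -2; S1 reads c2=2 → after 2×micro: 1; S2 reads c1=1 → after 1×micro: 1 ⇒ (c0=-2, c1=1, c2=1)
macro 5: S0 reads c1=1 → after 1×micro: 0; S1 reads c2=1 → after 2×micro: 2; S2 reads c1=2 → after 1×micro: 2 ⇒ (c0=0, c1=2, c2=2)
macro 6: S0 reads c1=2 → after 1×micro: -2; S1 reads c2=2 → after 2×micro: 1; S2 reads c1=1 → after 1×micro: 1 ⇒ (c0=-2, c1=1, c2=1)

c2 at macro-step 1 = 2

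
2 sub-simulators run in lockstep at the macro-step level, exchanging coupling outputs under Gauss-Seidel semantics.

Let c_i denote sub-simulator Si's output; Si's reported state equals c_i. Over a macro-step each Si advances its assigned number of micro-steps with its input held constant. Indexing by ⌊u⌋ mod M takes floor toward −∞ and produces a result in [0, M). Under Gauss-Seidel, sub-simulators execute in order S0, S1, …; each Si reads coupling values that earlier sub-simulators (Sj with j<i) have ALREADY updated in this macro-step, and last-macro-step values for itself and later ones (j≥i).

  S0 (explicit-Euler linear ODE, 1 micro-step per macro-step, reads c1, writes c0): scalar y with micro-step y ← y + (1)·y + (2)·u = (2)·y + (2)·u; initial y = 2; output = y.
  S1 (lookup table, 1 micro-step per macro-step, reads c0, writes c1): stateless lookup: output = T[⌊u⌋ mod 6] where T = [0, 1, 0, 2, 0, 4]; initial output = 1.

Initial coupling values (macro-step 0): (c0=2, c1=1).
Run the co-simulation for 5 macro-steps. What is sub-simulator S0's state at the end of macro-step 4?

macro 1: S0 reads c1=1 → after 1×micro: 6; S1 reads c0=6 → after 1×micro: 0 ⇒ (c0=6, c1=0)
macro 2: S0 reads c1=0 → after 1×micro: 12; S1 reads c0=12 → after 1×micro: 0 ⇒ (c0=12, c1=0)
macro 3: S0 reads c1=0 → after 1×micro: 24; S1 reads c0=24 → after 1×micro: 0 ⇒ (c0=24, c1=0)
macro 4: S0 reads c1=0 → after 1×micro: 48; S1 reads c0=48 → after 1×micro: 0 ⇒ (c0=48, c1=0)
macro 5: S0 reads c1=0 → after 1×micro: 96; S1 reads c0=96 → after 1×micro: 0 ⇒ (c0=96, c1=0)

S0 state at macro-step 4 = 48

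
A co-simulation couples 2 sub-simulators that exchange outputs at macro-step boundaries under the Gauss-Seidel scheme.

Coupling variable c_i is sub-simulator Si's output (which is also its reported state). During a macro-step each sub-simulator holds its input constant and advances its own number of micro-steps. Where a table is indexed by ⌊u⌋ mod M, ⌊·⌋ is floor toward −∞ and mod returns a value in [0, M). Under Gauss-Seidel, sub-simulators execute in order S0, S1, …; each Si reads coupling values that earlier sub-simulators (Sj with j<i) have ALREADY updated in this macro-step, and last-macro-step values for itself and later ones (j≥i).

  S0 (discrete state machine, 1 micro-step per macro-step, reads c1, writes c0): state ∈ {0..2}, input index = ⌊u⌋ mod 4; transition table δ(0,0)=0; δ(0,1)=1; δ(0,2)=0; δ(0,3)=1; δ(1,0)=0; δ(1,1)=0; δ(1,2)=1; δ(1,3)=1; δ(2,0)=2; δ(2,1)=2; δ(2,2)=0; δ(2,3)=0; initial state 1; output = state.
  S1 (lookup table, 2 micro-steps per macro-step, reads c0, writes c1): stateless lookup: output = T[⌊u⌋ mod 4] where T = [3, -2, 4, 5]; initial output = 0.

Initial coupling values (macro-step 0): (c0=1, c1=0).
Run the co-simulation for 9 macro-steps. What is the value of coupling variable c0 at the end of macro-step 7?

c0 at macro-step 7 = 1

macro 1: S0 reads c1=0 → after 1×micro: 0; S1 reads c0=0 → after 2×micro: 3 ⇒ (c0=0, c1=3)
macro 2: S0 reads c1=3 → after 1×micro: 1; S1 reads c0=1 → after 2×micro: -2 ⇒ (c0=1, c1=-2)
macro 3: S0 reads c1=-2 → after 1×micro: 1; S1 reads c0=1 → after 2×micro: -2 ⇒ (c0=1, c1=-2)
macro 4: S0 reads c1=-2 → after 1×micro: 1; S1 reads c0=1 → after 2×micro: -2 ⇒ (c0=1, c1=-2)
macro 5: S0 reads c1=-2 → after 1×micro: 1; S1 reads c0=1 → after 2×micro: -2 ⇒ (c0=1, c1=-2)
macro 6: S0 reads c1=-2 → after 1×micro: 1; S1 reads c0=1 → after 2×micro: -2 ⇒ (c0=1, c1=-2)
macro 7: S0 reads c1=-2 → after 1×micro: 1; S1 reads c0=1 → after 2×micro: -2 ⇒ (c0=1, c1=-2)
macro 8: S0 reads c1=-2 → after 1×micro: 1; S1 reads c0=1 → after 2×micro: -2 ⇒ (c0=1, c1=-2)
macro 9: S0 reads c1=-2 → after 1×micro: 1; S1 reads c0=1 → after 2×micro: -2 ⇒ (c0=1, c1=-2)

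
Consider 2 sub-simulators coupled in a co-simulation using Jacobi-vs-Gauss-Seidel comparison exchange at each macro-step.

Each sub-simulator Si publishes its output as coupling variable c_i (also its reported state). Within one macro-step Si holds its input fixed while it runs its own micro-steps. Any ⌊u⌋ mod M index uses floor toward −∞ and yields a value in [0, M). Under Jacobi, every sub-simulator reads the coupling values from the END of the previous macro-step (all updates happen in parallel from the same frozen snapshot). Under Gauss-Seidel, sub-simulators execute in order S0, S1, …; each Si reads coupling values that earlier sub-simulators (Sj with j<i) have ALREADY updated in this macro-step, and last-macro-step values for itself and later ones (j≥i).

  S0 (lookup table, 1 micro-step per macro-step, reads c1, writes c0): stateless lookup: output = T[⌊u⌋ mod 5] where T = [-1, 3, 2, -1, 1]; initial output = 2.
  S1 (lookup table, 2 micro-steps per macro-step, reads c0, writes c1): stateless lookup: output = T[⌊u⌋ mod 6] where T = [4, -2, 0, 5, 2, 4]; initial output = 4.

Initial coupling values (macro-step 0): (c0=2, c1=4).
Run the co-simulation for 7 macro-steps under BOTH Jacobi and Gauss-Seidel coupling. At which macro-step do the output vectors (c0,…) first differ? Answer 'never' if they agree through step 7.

first divergence at macro-step: 1

[Jacobi] macro 1: S0 reads c1=4 → after 1×micro: 1; S1 reads c0=2 → after 2×micro: 0 ⇒ (c0=1, c1=0)
[Jacobi] macro 2: S0 reads c1=0 → after 1×micro: -1; S1 reads c0=1 → after 2×micro: -2 ⇒ (c0=-1, c1=-2)
[Jacobi] macro 3: S0 reads c1=-2 → after 1×micro: -1; S1 reads c0=-1 → after 2×micro: 4 ⇒ (c0=-1, c1=4)
[Jacobi] macro 4: S0 reads c1=4 → after 1×micro: 1; S1 reads c0=-1 → after 2×micro: 4 ⇒ (c0=1, c1=4)
[Jacobi] macro 5: S0 reads c1=4 → after 1×micro: 1; S1 reads c0=1 → after 2×micro: -2 ⇒ (c0=1, c1=-2)
[Jacobi] macro 6: S0 reads c1=-2 → after 1×micro: -1; S1 reads c0=1 → after 2×micro: -2 ⇒ (c0=-1, c1=-2)
[Jacobi] macro 7: S0 reads c1=-2 → after 1×micro: -1; S1 reads c0=-1 → after 2×micro: 4 ⇒ (c0=-1, c1=4)
[Gauss-Seidel] macro 1: S0 reads c1=4 → after 1×micro: 1; S1 reads c0=1 → after 2×micro: -2 ⇒ (c0=1, c1=-2)
[Gauss-Seidel] macro 2: S0 reads c1=-2 → after 1×micro: -1; S1 reads c0=-1 → after 2×micro: 4 ⇒ (c0=-1, c1=4)
[Gauss-Seidel] macro 3: S0 reads c1=4 → after 1×micro: 1; S1 reads c0=1 → after 2×micro: -2 ⇒ (c0=1, c1=-2)
[Gauss-Seidel] macro 4: S0 reads c1=-2 → after 1×micro: -1; S1 reads c0=-1 → after 2×micro: 4 ⇒ (c0=-1, c1=4)
[Gauss-Seidel] macro 5: S0 reads c1=4 → after 1×micro: 1; S1 reads c0=1 → after 2×micro: -2 ⇒ (c0=1, c1=-2)
[Gauss-Seidel] macro 6: S0 reads c1=-2 → after 1×micro: -1; S1 reads c0=-1 → after 2×micro: 4 ⇒ (c0=-1, c1=4)
[Gauss-Seidel] macro 7: S0 reads c1=4 → after 1×micro: 1; S1 reads c0=1 → after 2×micro: -2 ⇒ (c0=1, c1=-2)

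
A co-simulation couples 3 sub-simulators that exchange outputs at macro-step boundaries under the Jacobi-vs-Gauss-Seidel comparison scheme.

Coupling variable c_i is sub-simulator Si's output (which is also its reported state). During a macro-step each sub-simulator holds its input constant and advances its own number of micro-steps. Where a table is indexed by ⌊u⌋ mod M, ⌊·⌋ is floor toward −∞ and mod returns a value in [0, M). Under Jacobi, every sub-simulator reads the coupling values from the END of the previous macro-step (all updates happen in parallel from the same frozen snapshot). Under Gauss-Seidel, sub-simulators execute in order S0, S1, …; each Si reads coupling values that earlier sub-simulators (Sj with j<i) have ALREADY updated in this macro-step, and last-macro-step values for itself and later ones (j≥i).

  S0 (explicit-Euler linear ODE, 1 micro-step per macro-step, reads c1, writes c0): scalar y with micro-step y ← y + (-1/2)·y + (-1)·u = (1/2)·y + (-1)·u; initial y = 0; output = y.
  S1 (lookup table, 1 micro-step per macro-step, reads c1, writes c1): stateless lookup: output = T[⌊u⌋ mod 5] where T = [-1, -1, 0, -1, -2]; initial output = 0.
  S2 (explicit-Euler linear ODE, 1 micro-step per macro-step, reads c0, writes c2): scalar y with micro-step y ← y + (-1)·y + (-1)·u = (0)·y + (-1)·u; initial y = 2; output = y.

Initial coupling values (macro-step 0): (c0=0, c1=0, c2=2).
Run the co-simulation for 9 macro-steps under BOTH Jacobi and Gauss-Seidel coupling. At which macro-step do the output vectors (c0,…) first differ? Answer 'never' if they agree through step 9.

[Jacobi] macro 1: S0 reads c1=0 → after 1×micro: 0; S1 reads c1=0 → after 1×micro: -1; S2 reads c0=0 → after 1×micro: 0 ⇒ (c0=0, c1=-1, c2=0)
[Jacobi] macro 2: S0 reads c1=-1 → after 1×micro: 1; S1 reads c1=-1 → after 1×micro: -2; S2 reads c0=0 → after 1×micro: 0 ⇒ (c0=1, c1=-2, c2=0)
[Jacobi] macro 3: S0 reads c1=-2 → after 1×micro: 5/2; S1 reads c1=-2 → after 1×micro: -1; S2 reads c0=1 → after 1×micro: -1 ⇒ (c0=5/2, c1=-1, c2=-1)
[Jacobi] macro 4: S0 reads c1=-1 → after 1×micro: 9/4; S1 reads c1=-1 → after 1×micro: -2; S2 reads c0=5/2 → after 1×micro: -5/2 ⇒ (c0=9/4, c1=-2, c2=-5/2)
[Jacobi] macro 5: S0 reads c1=-2 → after 1×micro: 25/8; S1 reads c1=-2 → after 1×micro: -1; S2 reads c0=9/4 → after 1×micro: -9/4 ⇒ (c0=25/8, c1=-1, c2=-9/4)
[Jacobi] macro 6: S0 reads c1=-1 → after 1×micro: 41/16; S1 reads c1=-1 → after 1×micro: -2; S2 reads c0=25/8 → after 1×micro: -25/8 ⇒ (c0=41/16, c1=-2, c2=-25/8)
[Jacobi] macro 7: S0 reads c1=-2 → after 1×micro: 105/32; S1 reads c1=-2 → after 1×micro: -1; S2 reads c0=41/16 → after 1×micro: -41/16 ⇒ (c0=105/32, c1=-1, c2=-41/16)
[Jacobi] macro 8: S0 reads c1=-1 → after 1×micro: 169/64; S1 reads c1=-1 → after 1×micro: -2; S2 reads c0=105/32 → after 1×micro: -105/32 ⇒ (c0=169/64, c1=-2, c2=-105/32)
[Jacobi] macro 9: S0 reads c1=-2 → after 1×micro: 425/128; S1 reads c1=-2 → after 1×micro: -1; S2 reads c0=169/64 → after 1×micro: -169/64 ⇒ (c0=425/128, c1=-1, c2=-169/64)
[Gauss-Seidel] macro 1: S0 reads c1=0 → after 1×micro: 0; S1 reads c1=0 → after 1×micro: -1; S2 reads c0=0 → after 1×micro: 0 ⇒ (c0=0, c1=-1, c2=0)
[Gauss-Seidel] macro 2: S0 reads c1=-1 → after 1×micro: 1; S1 reads c1=-1 → after 1×micro: -2; S2 reads c0=1 → after 1×micro: -1 ⇒ (c0=1, c1=-2, c2=-1)
[Gauss-Seidel] macro 3: S0 reads c1=-2 → after 1×micro: 5/2; S1 reads c1=-2 → after 1×micro: -1; S2 reads c0=5/2 → after 1×micro: -5/2 ⇒ (c0=5/2, c1=-1, c2=-5/2)
[Gauss-Seidel] macro 4: S0 reads c1=-1 → after 1×micro: 9/4; S1 reads c1=-1 → after 1×micro: -2; S2 reads c0=9/4 → after 1×micro: -9/4 ⇒ (c0=9/4, c1=-2, c2=-9/4)
[Gauss-Seidel] macro 5: S0 reads c1=-2 → after 1×micro: 25/8; S1 reads c1=-2 → after 1×micro: -1; S2 reads c0=25/8 → after 1×micro: -25/8 ⇒ (c0=25/8, c1=-1, c2=-25/8)
[Gauss-Seidel] macro 6: S0 reads c1=-1 → after 1×micro: 41/16; S1 reads c1=-1 → after 1×micro: -2; S2 reads c0=41/16 → after 1×micro: -41/16 ⇒ (c0=41/16, c1=-2, c2=-41/16)
[Gauss-Seidel] macro 7: S0 reads c1=-2 → after 1×micro: 105/32; S1 reads c1=-2 → after 1×micro: -1; S2 reads c0=105/32 → after 1×micro: -105/32 ⇒ (c0=105/32, c1=-1, c2=-105/32)
[Gauss-Seidel] macro 8: S0 reads c1=-1 → after 1×micro: 169/64; S1 reads c1=-1 → after 1×micro: -2; S2 reads c0=169/64 → after 1×micro: -169/64 ⇒ (c0=169/64, c1=-2, c2=-169/64)
[Gauss-Seidel] macro 9: S0 reads c1=-2 → after 1×micro: 425/128; S1 reads c1=-2 → after 1×micro: -1; S2 reads c0=425/128 → after 1×micro: -425/128 ⇒ (c0=425/128, c1=-1, c2=-425/128)

first divergence at macro-step: 2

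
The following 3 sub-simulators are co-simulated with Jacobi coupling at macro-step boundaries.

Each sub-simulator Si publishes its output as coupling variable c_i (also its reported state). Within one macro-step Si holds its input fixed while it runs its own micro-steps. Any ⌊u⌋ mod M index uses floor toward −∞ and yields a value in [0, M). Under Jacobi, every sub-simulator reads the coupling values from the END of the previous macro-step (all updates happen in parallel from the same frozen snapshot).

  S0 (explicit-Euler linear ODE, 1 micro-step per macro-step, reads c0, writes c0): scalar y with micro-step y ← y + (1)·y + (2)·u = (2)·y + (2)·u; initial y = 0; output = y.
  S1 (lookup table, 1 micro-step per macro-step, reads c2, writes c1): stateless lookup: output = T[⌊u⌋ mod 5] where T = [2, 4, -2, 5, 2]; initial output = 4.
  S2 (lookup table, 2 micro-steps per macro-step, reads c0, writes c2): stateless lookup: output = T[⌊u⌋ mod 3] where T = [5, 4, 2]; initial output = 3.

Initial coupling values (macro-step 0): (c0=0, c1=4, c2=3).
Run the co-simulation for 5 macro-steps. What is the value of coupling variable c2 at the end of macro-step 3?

c2 at macro-step 3 = 5

macro 1: S0 reads c0=0 → after 1×micro: 0; S1 reads c2=3 → after 1×micro: 5; S2 reads c0=0 → after 2×micro: 5 ⇒ (c0=0, c1=5, c2=5)
macro 2: S0 reads c0=0 → after 1×micro: 0; S1 reads c2=5 → after 1×micro: 2; S2 reads c0=0 → after 2×micro: 5 ⇒ (c0=0, c1=2, c2=5)
macro 3: S0 reads c0=0 → after 1×micro: 0; S1 reads c2=5 → after 1×micro: 2; S2 reads c0=0 → after 2×micro: 5 ⇒ (c0=0, c1=2, c2=5)
macro 4: S0 reads c0=0 → after 1×micro: 0; S1 reads c2=5 → after 1×micro: 2; S2 reads c0=0 → after 2×micro: 5 ⇒ (c0=0, c1=2, c2=5)
macro 5: S0 reads c0=0 → after 1×micro: 0; S1 reads c2=5 → after 1×micro: 2; S2 reads c0=0 → after 2×micro: 5 ⇒ (c0=0, c1=2, c2=5)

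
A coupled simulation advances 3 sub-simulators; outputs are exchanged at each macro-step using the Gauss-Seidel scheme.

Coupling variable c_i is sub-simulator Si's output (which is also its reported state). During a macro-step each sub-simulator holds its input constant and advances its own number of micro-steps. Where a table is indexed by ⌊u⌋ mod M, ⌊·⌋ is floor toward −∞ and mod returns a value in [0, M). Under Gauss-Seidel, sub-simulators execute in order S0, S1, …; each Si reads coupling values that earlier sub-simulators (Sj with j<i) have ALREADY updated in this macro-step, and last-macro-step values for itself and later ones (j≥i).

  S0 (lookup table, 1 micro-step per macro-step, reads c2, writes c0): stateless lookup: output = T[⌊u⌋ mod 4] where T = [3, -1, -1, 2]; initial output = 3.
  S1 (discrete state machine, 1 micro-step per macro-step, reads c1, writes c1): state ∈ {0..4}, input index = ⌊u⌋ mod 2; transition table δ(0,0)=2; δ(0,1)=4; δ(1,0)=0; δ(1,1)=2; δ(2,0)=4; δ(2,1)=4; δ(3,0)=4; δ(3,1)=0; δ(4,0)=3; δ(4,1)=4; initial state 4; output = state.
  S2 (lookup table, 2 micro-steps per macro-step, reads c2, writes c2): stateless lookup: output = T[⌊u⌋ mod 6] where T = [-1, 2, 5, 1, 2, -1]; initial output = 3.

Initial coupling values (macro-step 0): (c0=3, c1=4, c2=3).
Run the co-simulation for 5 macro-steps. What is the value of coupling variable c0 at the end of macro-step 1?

macro 1: S0 reads c2=3 → after 1×micro: 2; S1 reads c1=4 → after 1×micro: 3; S2 reads c2=3 → after 2×micro: 1 ⇒ (c0=2, c1=3, c2=1)
macro 2: S0 reads c2=1 → after 1×micro: -1; S1 reads c1=3 → after 1×micro: 0; S2 reads c2=1 → after 2×micro: 2 ⇒ (c0=-1, c1=0, c2=2)
macro 3: S0 reads c2=2 → after 1×micro: -1; S1 reads c1=0 → after 1×micro: 2; S2 reads c2=2 → after 2×micro: 5 ⇒ (c0=-1, c1=2, c2=5)
macro 4: S0 reads c2=5 → after 1×micro: -1; S1 reads c1=2 → after 1×micro: 4; S2 reads c2=5 → after 2×micro: -1 ⇒ (c0=-1, c1=4, c2=-1)
macro 5: S0 reads c2=-1 → after 1×micro: 2; S1 reads c1=4 → after 1×micro: 3; S2 reads c2=-1 → after 2×micro: -1 ⇒ (c0=2, c1=3, c2=-1)

c0 at macro-step 1 = 2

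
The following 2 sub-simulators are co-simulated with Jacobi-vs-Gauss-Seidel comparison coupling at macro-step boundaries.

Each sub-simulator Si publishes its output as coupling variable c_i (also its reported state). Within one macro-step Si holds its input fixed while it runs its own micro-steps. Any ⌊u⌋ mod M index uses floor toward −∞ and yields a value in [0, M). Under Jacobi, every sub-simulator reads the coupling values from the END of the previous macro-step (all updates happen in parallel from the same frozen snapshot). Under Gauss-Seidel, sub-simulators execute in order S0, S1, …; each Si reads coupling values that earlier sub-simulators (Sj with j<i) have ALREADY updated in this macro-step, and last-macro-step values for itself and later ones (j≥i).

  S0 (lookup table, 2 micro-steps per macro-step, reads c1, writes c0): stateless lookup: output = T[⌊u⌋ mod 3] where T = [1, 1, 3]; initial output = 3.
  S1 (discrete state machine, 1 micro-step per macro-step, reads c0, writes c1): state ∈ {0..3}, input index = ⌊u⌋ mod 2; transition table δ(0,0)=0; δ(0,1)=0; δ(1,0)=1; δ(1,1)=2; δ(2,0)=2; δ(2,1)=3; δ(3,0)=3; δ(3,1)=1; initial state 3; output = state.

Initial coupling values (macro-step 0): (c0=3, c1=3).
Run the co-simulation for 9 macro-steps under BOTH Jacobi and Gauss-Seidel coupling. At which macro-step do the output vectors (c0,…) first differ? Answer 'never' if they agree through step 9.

first divergence at macro-step: never

[Jacobi] macro 1: S0 reads c1=3 → after 2×micro: 1; S1 reads c0=3 → after 1×micro: 1 ⇒ (c0=1, c1=1)
[Jacobi] macro 2: S0 reads c1=1 → after 2×micro: 1; S1 reads c0=1 → after 1×micro: 2 ⇒ (c0=1, c1=2)
[Jacobi] macro 3: S0 reads c1=2 → after 2×micro: 3; S1 reads c0=1 → after 1×micro: 3 ⇒ (c0=3, c1=3)
[Jacobi] macro 4: S0 reads c1=3 → after 2×micro: 1; S1 reads c0=3 → after 1×micro: 1 ⇒ (c0=1, c1=1)
[Jacobi] macro 5: S0 reads c1=1 → after 2×micro: 1; S1 reads c0=1 → after 1×micro: 2 ⇒ (c0=1, c1=2)
[Jacobi] macro 6: S0 reads c1=2 → after 2×micro: 3; S1 reads c0=1 → after 1×micro: 3 ⇒ (c0=3, c1=3)
[Jacobi] macro 7: S0 reads c1=3 → after 2×micro: 1; S1 reads c0=3 → after 1×micro: 1 ⇒ (c0=1, c1=1)
[Jacobi] macro 8: S0 reads c1=1 → after 2×micro: 1; S1 reads c0=1 → after 1×micro: 2 ⇒ (c0=1, c1=2)
[Jacobi] macro 9: S0 reads c1=2 → after 2×micro: 3; S1 reads c0=1 → after 1×micro: 3 ⇒ (c0=3, c1=3)
[Gauss-Seidel] macro 1: S0 reads c1=3 → after 2×micro: 1; S1 reads c0=1 → after 1×micro: 1 ⇒ (c0=1, c1=1)
[Gauss-Seidel] macro 2: S0 reads c1=1 → after 2×micro: 1; S1 reads c0=1 → after 1×micro: 2 ⇒ (c0=1, c1=2)
[Gauss-Seidel] macro 3: S0 reads c1=2 → after 2×micro: 3; S1 reads c0=3 → after 1×micro: 3 ⇒ (c0=3, c1=3)
[Gauss-Seidel] macro 4: S0 reads c1=3 → after 2×micro: 1; S1 reads c0=1 → after 1×micro: 1 ⇒ (c0=1, c1=1)
[Gauss-Seidel] macro 5: S0 reads c1=1 → after 2×micro: 1; S1 reads c0=1 → after 1×micro: 2 ⇒ (c0=1, c1=2)
[Gauss-Seidel] macro 6: S0 reads c1=2 → after 2×micro: 3; S1 reads c0=3 → after 1×micro: 3 ⇒ (c0=3, c1=3)
[Gauss-Seidel] macro 7: S0 reads c1=3 → after 2×micro: 1; S1 reads c0=1 → after 1×micro: 1 ⇒ (c0=1, c1=1)
[Gauss-Seidel] macro 8: S0 reads c1=1 → after 2×micro: 1; S1 reads c0=1 → after 1×micro: 2 ⇒ (c0=1, c1=2)
[Gauss-Seidel] macro 9: S0 reads c1=2 → after 2×micro: 3; S1 reads c0=3 → after 1×micro: 3 ⇒ (c0=3, c1=3)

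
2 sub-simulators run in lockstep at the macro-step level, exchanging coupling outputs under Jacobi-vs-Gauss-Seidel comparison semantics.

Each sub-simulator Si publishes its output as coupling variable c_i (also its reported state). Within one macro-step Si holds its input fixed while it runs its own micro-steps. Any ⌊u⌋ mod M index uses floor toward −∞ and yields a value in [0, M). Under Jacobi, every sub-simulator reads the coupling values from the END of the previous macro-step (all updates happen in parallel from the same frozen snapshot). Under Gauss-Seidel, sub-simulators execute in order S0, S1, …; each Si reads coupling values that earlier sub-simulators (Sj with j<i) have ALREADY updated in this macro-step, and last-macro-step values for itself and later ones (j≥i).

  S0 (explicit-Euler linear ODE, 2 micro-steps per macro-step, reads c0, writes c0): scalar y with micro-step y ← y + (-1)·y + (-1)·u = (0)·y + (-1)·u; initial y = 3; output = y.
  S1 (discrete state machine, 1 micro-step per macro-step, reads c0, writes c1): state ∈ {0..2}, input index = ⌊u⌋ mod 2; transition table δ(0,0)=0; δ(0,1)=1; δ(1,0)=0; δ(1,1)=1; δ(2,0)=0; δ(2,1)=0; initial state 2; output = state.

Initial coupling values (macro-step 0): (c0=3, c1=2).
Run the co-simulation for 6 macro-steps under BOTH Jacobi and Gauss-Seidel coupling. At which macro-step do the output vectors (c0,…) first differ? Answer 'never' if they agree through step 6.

first divergence at macro-step: never

[Jacobi] macro 1: S0 reads c0=3 → after 2×micro: -3; S1 reads c0=3 → after 1×micro: 0 ⇒ (c0=-3, c1=0)
[Jacobi] macro 2: S0 reads c0=-3 → after 2×micro: 3; S1 reads c0=-3 → after 1×micro: 1 ⇒ (c0=3, c1=1)
[Jacobi] macro 3: S0 reads c0=3 → after 2×micro: -3; S1 reads c0=3 → after 1×micro: 1 ⇒ (c0=-3, c1=1)
[Jacobi] macro 4: S0 reads c0=-3 → after 2×micro: 3; S1 reads c0=-3 → after 1×micro: 1 ⇒ (c0=3, c1=1)
[Jacobi] macro 5: S0 reads c0=3 → after 2×micro: -3; S1 reads c0=3 → after 1×micro: 1 ⇒ (c0=-3, c1=1)
[Jacobi] macro 6: S0 reads c0=-3 → after 2×micro: 3; S1 reads c0=-3 → after 1×micro: 1 ⇒ (c0=3, c1=1)
[Gauss-Seidel] macro 1: S0 reads c0=3 → after 2×micro: -3; S1 reads c0=-3 → after 1×micro: 0 ⇒ (c0=-3, c1=0)
[Gauss-Seidel] macro 2: S0 reads c0=-3 → after 2×micro: 3; S1 reads c0=3 → after 1×micro: 1 ⇒ (c0=3, c1=1)
[Gauss-Seidel] macro 3: S0 reads c0=3 → after 2×micro: -3; S1 reads c0=-3 → after 1×micro: 1 ⇒ (c0=-3, c1=1)
[Gauss-Seidel] macro 4: S0 reads c0=-3 → after 2×micro: 3; S1 reads c0=3 → after 1×micro: 1 ⇒ (c0=3, c1=1)
[Gauss-Seidel] macro 5: S0 reads c0=3 → after 2×micro: -3; S1 reads c0=-3 → after 1×micro: 1 ⇒ (c0=-3, c1=1)
[Gauss-Seidel] macro 6: S0 reads c0=-3 → after 2×micro: 3; S1 reads c0=3 → after 1×micro: 1 ⇒ (c0=3, c1=1)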